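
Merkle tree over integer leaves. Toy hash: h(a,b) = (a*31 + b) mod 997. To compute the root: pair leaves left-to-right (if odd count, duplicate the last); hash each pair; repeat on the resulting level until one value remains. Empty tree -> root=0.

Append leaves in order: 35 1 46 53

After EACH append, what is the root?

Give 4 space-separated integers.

After append 35 (leaves=[35]):
  L0: [35]
  root=35
After append 1 (leaves=[35, 1]):
  L0: [35, 1]
  L1: h(35,1)=(35*31+1)%997=89 -> [89]
  root=89
After append 46 (leaves=[35, 1, 46]):
  L0: [35, 1, 46]
  L1: h(35,1)=(35*31+1)%997=89 h(46,46)=(46*31+46)%997=475 -> [89, 475]
  L2: h(89,475)=(89*31+475)%997=243 -> [243]
  root=243
After append 53 (leaves=[35, 1, 46, 53]):
  L0: [35, 1, 46, 53]
  L1: h(35,1)=(35*31+1)%997=89 h(46,53)=(46*31+53)%997=482 -> [89, 482]
  L2: h(89,482)=(89*31+482)%997=250 -> [250]
  root=250

Answer: 35 89 243 250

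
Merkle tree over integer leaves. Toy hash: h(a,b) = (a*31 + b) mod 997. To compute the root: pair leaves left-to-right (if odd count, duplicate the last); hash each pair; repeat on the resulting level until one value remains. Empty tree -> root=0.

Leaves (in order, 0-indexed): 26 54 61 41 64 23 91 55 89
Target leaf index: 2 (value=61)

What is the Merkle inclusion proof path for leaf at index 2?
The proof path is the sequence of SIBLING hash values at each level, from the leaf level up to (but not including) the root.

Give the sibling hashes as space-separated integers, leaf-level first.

Answer: 41 860 288 127

Derivation:
L0 (leaves): [26, 54, 61, 41, 64, 23, 91, 55, 89], target index=2
L1: h(26,54)=(26*31+54)%997=860 [pair 0] h(61,41)=(61*31+41)%997=935 [pair 1] h(64,23)=(64*31+23)%997=13 [pair 2] h(91,55)=(91*31+55)%997=882 [pair 3] h(89,89)=(89*31+89)%997=854 [pair 4] -> [860, 935, 13, 882, 854]
  Sibling for proof at L0: 41
L2: h(860,935)=(860*31+935)%997=676 [pair 0] h(13,882)=(13*31+882)%997=288 [pair 1] h(854,854)=(854*31+854)%997=409 [pair 2] -> [676, 288, 409]
  Sibling for proof at L1: 860
L3: h(676,288)=(676*31+288)%997=307 [pair 0] h(409,409)=(409*31+409)%997=127 [pair 1] -> [307, 127]
  Sibling for proof at L2: 288
L4: h(307,127)=(307*31+127)%997=671 [pair 0] -> [671]
  Sibling for proof at L3: 127
Root: 671
Proof path (sibling hashes from leaf to root): [41, 860, 288, 127]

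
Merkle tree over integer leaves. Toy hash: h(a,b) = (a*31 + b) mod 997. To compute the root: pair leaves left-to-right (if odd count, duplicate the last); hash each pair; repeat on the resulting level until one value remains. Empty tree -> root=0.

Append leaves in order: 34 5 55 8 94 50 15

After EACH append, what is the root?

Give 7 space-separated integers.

Answer: 34 62 691 644 568 157 664

Derivation:
After append 34 (leaves=[34]):
  L0: [34]
  root=34
After append 5 (leaves=[34, 5]):
  L0: [34, 5]
  L1: h(34,5)=(34*31+5)%997=62 -> [62]
  root=62
After append 55 (leaves=[34, 5, 55]):
  L0: [34, 5, 55]
  L1: h(34,5)=(34*31+5)%997=62 h(55,55)=(55*31+55)%997=763 -> [62, 763]
  L2: h(62,763)=(62*31+763)%997=691 -> [691]
  root=691
After append 8 (leaves=[34, 5, 55, 8]):
  L0: [34, 5, 55, 8]
  L1: h(34,5)=(34*31+5)%997=62 h(55,8)=(55*31+8)%997=716 -> [62, 716]
  L2: h(62,716)=(62*31+716)%997=644 -> [644]
  root=644
After append 94 (leaves=[34, 5, 55, 8, 94]):
  L0: [34, 5, 55, 8, 94]
  L1: h(34,5)=(34*31+5)%997=62 h(55,8)=(55*31+8)%997=716 h(94,94)=(94*31+94)%997=17 -> [62, 716, 17]
  L2: h(62,716)=(62*31+716)%997=644 h(17,17)=(17*31+17)%997=544 -> [644, 544]
  L3: h(644,544)=(644*31+544)%997=568 -> [568]
  root=568
After append 50 (leaves=[34, 5, 55, 8, 94, 50]):
  L0: [34, 5, 55, 8, 94, 50]
  L1: h(34,5)=(34*31+5)%997=62 h(55,8)=(55*31+8)%997=716 h(94,50)=(94*31+50)%997=970 -> [62, 716, 970]
  L2: h(62,716)=(62*31+716)%997=644 h(970,970)=(970*31+970)%997=133 -> [644, 133]
  L3: h(644,133)=(644*31+133)%997=157 -> [157]
  root=157
After append 15 (leaves=[34, 5, 55, 8, 94, 50, 15]):
  L0: [34, 5, 55, 8, 94, 50, 15]
  L1: h(34,5)=(34*31+5)%997=62 h(55,8)=(55*31+8)%997=716 h(94,50)=(94*31+50)%997=970 h(15,15)=(15*31+15)%997=480 -> [62, 716, 970, 480]
  L2: h(62,716)=(62*31+716)%997=644 h(970,480)=(970*31+480)%997=640 -> [644, 640]
  L3: h(644,640)=(644*31+640)%997=664 -> [664]
  root=664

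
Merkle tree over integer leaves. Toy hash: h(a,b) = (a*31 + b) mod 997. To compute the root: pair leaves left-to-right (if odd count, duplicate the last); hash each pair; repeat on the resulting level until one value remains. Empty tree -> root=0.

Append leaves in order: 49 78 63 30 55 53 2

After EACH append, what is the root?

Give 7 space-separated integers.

After append 49 (leaves=[49]):
  L0: [49]
  root=49
After append 78 (leaves=[49, 78]):
  L0: [49, 78]
  L1: h(49,78)=(49*31+78)%997=600 -> [600]
  root=600
After append 63 (leaves=[49, 78, 63]):
  L0: [49, 78, 63]
  L1: h(49,78)=(49*31+78)%997=600 h(63,63)=(63*31+63)%997=22 -> [600, 22]
  L2: h(600,22)=(600*31+22)%997=676 -> [676]
  root=676
After append 30 (leaves=[49, 78, 63, 30]):
  L0: [49, 78, 63, 30]
  L1: h(49,78)=(49*31+78)%997=600 h(63,30)=(63*31+30)%997=986 -> [600, 986]
  L2: h(600,986)=(600*31+986)%997=643 -> [643]
  root=643
After append 55 (leaves=[49, 78, 63, 30, 55]):
  L0: [49, 78, 63, 30, 55]
  L1: h(49,78)=(49*31+78)%997=600 h(63,30)=(63*31+30)%997=986 h(55,55)=(55*31+55)%997=763 -> [600, 986, 763]
  L2: h(600,986)=(600*31+986)%997=643 h(763,763)=(763*31+763)%997=488 -> [643, 488]
  L3: h(643,488)=(643*31+488)%997=481 -> [481]
  root=481
After append 53 (leaves=[49, 78, 63, 30, 55, 53]):
  L0: [49, 78, 63, 30, 55, 53]
  L1: h(49,78)=(49*31+78)%997=600 h(63,30)=(63*31+30)%997=986 h(55,53)=(55*31+53)%997=761 -> [600, 986, 761]
  L2: h(600,986)=(600*31+986)%997=643 h(761,761)=(761*31+761)%997=424 -> [643, 424]
  L3: h(643,424)=(643*31+424)%997=417 -> [417]
  root=417
After append 2 (leaves=[49, 78, 63, 30, 55, 53, 2]):
  L0: [49, 78, 63, 30, 55, 53, 2]
  L1: h(49,78)=(49*31+78)%997=600 h(63,30)=(63*31+30)%997=986 h(55,53)=(55*31+53)%997=761 h(2,2)=(2*31+2)%997=64 -> [600, 986, 761, 64]
  L2: h(600,986)=(600*31+986)%997=643 h(761,64)=(761*31+64)%997=724 -> [643, 724]
  L3: h(643,724)=(643*31+724)%997=717 -> [717]
  root=717

Answer: 49 600 676 643 481 417 717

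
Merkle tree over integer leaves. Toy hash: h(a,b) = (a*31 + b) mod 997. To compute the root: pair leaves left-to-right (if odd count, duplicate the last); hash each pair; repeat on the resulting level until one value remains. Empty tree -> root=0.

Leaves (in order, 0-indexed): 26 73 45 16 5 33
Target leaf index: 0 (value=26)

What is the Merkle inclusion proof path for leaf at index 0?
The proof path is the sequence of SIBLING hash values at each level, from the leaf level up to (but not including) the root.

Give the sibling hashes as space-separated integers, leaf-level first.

L0 (leaves): [26, 73, 45, 16, 5, 33], target index=0
L1: h(26,73)=(26*31+73)%997=879 [pair 0] h(45,16)=(45*31+16)%997=414 [pair 1] h(5,33)=(5*31+33)%997=188 [pair 2] -> [879, 414, 188]
  Sibling for proof at L0: 73
L2: h(879,414)=(879*31+414)%997=744 [pair 0] h(188,188)=(188*31+188)%997=34 [pair 1] -> [744, 34]
  Sibling for proof at L1: 414
L3: h(744,34)=(744*31+34)%997=167 [pair 0] -> [167]
  Sibling for proof at L2: 34
Root: 167
Proof path (sibling hashes from leaf to root): [73, 414, 34]

Answer: 73 414 34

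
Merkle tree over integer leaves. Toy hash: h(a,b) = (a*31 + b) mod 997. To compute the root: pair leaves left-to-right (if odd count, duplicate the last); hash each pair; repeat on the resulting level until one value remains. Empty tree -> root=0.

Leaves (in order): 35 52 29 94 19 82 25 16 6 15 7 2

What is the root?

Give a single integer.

Answer: 819

Derivation:
L0: [35, 52, 29, 94, 19, 82, 25, 16, 6, 15, 7, 2]
L1: h(35,52)=(35*31+52)%997=140 h(29,94)=(29*31+94)%997=993 h(19,82)=(19*31+82)%997=671 h(25,16)=(25*31+16)%997=791 h(6,15)=(6*31+15)%997=201 h(7,2)=(7*31+2)%997=219 -> [140, 993, 671, 791, 201, 219]
L2: h(140,993)=(140*31+993)%997=348 h(671,791)=(671*31+791)%997=655 h(201,219)=(201*31+219)%997=468 -> [348, 655, 468]
L3: h(348,655)=(348*31+655)%997=476 h(468,468)=(468*31+468)%997=21 -> [476, 21]
L4: h(476,21)=(476*31+21)%997=819 -> [819]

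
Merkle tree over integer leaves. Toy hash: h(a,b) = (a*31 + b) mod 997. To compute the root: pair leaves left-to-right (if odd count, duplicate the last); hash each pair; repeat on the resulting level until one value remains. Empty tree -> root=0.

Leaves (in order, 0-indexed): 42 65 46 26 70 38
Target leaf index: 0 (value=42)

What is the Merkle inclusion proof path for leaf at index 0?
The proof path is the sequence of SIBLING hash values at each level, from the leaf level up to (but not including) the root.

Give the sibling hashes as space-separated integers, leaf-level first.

Answer: 65 455 866

Derivation:
L0 (leaves): [42, 65, 46, 26, 70, 38], target index=0
L1: h(42,65)=(42*31+65)%997=370 [pair 0] h(46,26)=(46*31+26)%997=455 [pair 1] h(70,38)=(70*31+38)%997=214 [pair 2] -> [370, 455, 214]
  Sibling for proof at L0: 65
L2: h(370,455)=(370*31+455)%997=958 [pair 0] h(214,214)=(214*31+214)%997=866 [pair 1] -> [958, 866]
  Sibling for proof at L1: 455
L3: h(958,866)=(958*31+866)%997=654 [pair 0] -> [654]
  Sibling for proof at L2: 866
Root: 654
Proof path (sibling hashes from leaf to root): [65, 455, 866]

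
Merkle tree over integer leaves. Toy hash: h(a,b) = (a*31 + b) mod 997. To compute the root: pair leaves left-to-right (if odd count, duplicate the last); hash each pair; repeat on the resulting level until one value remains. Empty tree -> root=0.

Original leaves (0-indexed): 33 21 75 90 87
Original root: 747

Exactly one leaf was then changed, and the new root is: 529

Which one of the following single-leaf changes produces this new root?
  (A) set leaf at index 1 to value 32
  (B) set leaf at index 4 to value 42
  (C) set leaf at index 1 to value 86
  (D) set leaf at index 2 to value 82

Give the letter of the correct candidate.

Answer: B

Derivation:
Original leaves: [33, 21, 75, 90, 87]
Target new root: 529
Try each candidate change and compute the resulting root:
Candidate A: set leaf[1] = 32 -> leaves = [33, 32, 75, 90, 87]
  L0: [33, 32, 75, 90, 87]
  L1: h(33,32)=(33*31+32)%997=58 h(75,90)=(75*31+90)%997=421 h(87,87)=(87*31+87)%997=790 -> [58, 421, 790]
  L2: h(58,421)=(58*31+421)%997=225 h(790,790)=(790*31+790)%997=355 -> [225, 355]
  L3: h(225,355)=(225*31+355)%997=351 -> [351]
  root = 351 != target 529
Candidate B: set leaf[4] = 42 -> leaves = [33, 21, 75, 90, 42]
  L0: [33, 21, 75, 90, 42]
  L1: h(33,21)=(33*31+21)%997=47 h(75,90)=(75*31+90)%997=421 h(42,42)=(42*31+42)%997=347 -> [47, 421, 347]
  L2: h(47,421)=(47*31+421)%997=881 h(347,347)=(347*31+347)%997=137 -> [881, 137]
  L3: h(881,137)=(881*31+137)%997=529 -> [529]
  root = 529 == target 529  ** MATCH **
Candidate C: set leaf[1] = 86 -> leaves = [33, 86, 75, 90, 87]
  L0: [33, 86, 75, 90, 87]
  L1: h(33,86)=(33*31+86)%997=112 h(75,90)=(75*31+90)%997=421 h(87,87)=(87*31+87)%997=790 -> [112, 421, 790]
  L2: h(112,421)=(112*31+421)%997=902 h(790,790)=(790*31+790)%997=355 -> [902, 355]
  L3: h(902,355)=(902*31+355)%997=401 -> [401]
  root = 401 != target 529
Candidate D: set leaf[2] = 82 -> leaves = [33, 21, 82, 90, 87]
  L0: [33, 21, 82, 90, 87]
  L1: h(33,21)=(33*31+21)%997=47 h(82,90)=(82*31+90)%997=638 h(87,87)=(87*31+87)%997=790 -> [47, 638, 790]
  L2: h(47,638)=(47*31+638)%997=101 h(790,790)=(790*31+790)%997=355 -> [101, 355]
  L3: h(101,355)=(101*31+355)%997=495 -> [495]
  root = 495 != target 529
Candidate B produces the target root.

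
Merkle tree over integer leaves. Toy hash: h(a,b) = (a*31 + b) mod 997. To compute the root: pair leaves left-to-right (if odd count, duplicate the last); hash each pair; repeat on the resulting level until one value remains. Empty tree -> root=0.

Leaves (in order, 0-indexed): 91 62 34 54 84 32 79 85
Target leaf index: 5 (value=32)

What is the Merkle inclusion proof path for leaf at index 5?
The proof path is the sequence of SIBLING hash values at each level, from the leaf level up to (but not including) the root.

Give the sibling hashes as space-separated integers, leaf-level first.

L0 (leaves): [91, 62, 34, 54, 84, 32, 79, 85], target index=5
L1: h(91,62)=(91*31+62)%997=889 [pair 0] h(34,54)=(34*31+54)%997=111 [pair 1] h(84,32)=(84*31+32)%997=642 [pair 2] h(79,85)=(79*31+85)%997=540 [pair 3] -> [889, 111, 642, 540]
  Sibling for proof at L0: 84
L2: h(889,111)=(889*31+111)%997=751 [pair 0] h(642,540)=(642*31+540)%997=502 [pair 1] -> [751, 502]
  Sibling for proof at L1: 540
L3: h(751,502)=(751*31+502)%997=852 [pair 0] -> [852]
  Sibling for proof at L2: 751
Root: 852
Proof path (sibling hashes from leaf to root): [84, 540, 751]

Answer: 84 540 751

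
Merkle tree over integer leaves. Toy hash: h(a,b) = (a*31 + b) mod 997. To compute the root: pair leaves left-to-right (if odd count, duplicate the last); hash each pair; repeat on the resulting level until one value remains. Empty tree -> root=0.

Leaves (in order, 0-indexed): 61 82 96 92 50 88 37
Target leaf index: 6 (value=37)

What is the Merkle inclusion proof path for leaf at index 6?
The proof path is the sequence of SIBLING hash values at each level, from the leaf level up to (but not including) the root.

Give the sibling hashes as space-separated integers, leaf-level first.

Answer: 37 641 423

Derivation:
L0 (leaves): [61, 82, 96, 92, 50, 88, 37], target index=6
L1: h(61,82)=(61*31+82)%997=976 [pair 0] h(96,92)=(96*31+92)%997=77 [pair 1] h(50,88)=(50*31+88)%997=641 [pair 2] h(37,37)=(37*31+37)%997=187 [pair 3] -> [976, 77, 641, 187]
  Sibling for proof at L0: 37
L2: h(976,77)=(976*31+77)%997=423 [pair 0] h(641,187)=(641*31+187)%997=118 [pair 1] -> [423, 118]
  Sibling for proof at L1: 641
L3: h(423,118)=(423*31+118)%997=270 [pair 0] -> [270]
  Sibling for proof at L2: 423
Root: 270
Proof path (sibling hashes from leaf to root): [37, 641, 423]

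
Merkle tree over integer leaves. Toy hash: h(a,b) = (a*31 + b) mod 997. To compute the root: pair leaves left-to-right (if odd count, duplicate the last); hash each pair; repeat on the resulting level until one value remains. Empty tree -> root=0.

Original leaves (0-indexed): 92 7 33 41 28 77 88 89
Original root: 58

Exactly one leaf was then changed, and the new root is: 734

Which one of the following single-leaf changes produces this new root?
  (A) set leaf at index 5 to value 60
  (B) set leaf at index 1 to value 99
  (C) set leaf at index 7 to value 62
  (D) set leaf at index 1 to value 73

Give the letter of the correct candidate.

Answer: B

Derivation:
Original leaves: [92, 7, 33, 41, 28, 77, 88, 89]
Target new root: 734
Try each candidate change and compute the resulting root:
Candidate A: set leaf[5] = 60 -> leaves = [92, 7, 33, 41, 28, 60, 88, 89]
  L0: [92, 7, 33, 41, 28, 60, 88, 89]
  L1: h(92,7)=(92*31+7)%997=865 h(33,41)=(33*31+41)%997=67 h(28,60)=(28*31+60)%997=928 h(88,89)=(88*31+89)%997=823 -> [865, 67, 928, 823]
  L2: h(865,67)=(865*31+67)%997=960 h(928,823)=(928*31+823)%997=678 -> [960, 678]
  L3: h(960,678)=(960*31+678)%997=528 -> [528]
  root = 528 != target 734
Candidate B: set leaf[1] = 99 -> leaves = [92, 99, 33, 41, 28, 77, 88, 89]
  L0: [92, 99, 33, 41, 28, 77, 88, 89]
  L1: h(92,99)=(92*31+99)%997=957 h(33,41)=(33*31+41)%997=67 h(28,77)=(28*31+77)%997=945 h(88,89)=(88*31+89)%997=823 -> [957, 67, 945, 823]
  L2: h(957,67)=(957*31+67)%997=821 h(945,823)=(945*31+823)%997=208 -> [821, 208]
  L3: h(821,208)=(821*31+208)%997=734 -> [734]
  root = 734 == target 734  ** MATCH **
Candidate C: set leaf[7] = 62 -> leaves = [92, 7, 33, 41, 28, 77, 88, 62]
  L0: [92, 7, 33, 41, 28, 77, 88, 62]
  L1: h(92,7)=(92*31+7)%997=865 h(33,41)=(33*31+41)%997=67 h(28,77)=(28*31+77)%997=945 h(88,62)=(88*31+62)%997=796 -> [865, 67, 945, 796]
  L2: h(865,67)=(865*31+67)%997=960 h(945,796)=(945*31+796)%997=181 -> [960, 181]
  L3: h(960,181)=(960*31+181)%997=31 -> [31]
  root = 31 != target 734
Candidate D: set leaf[1] = 73 -> leaves = [92, 73, 33, 41, 28, 77, 88, 89]
  L0: [92, 73, 33, 41, 28, 77, 88, 89]
  L1: h(92,73)=(92*31+73)%997=931 h(33,41)=(33*31+41)%997=67 h(28,77)=(28*31+77)%997=945 h(88,89)=(88*31+89)%997=823 -> [931, 67, 945, 823]
  L2: h(931,67)=(931*31+67)%997=15 h(945,823)=(945*31+823)%997=208 -> [15, 208]
  L3: h(15,208)=(15*31+208)%997=673 -> [673]
  root = 673 != target 734
Candidate B produces the target root.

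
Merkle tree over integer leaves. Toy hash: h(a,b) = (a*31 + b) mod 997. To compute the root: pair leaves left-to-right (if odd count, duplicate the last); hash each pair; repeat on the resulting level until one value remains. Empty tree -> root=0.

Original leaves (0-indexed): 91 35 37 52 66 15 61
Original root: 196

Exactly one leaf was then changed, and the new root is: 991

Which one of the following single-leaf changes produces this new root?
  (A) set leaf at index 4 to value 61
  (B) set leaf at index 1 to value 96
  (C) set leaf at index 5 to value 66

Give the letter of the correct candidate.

Answer: B

Derivation:
Original leaves: [91, 35, 37, 52, 66, 15, 61]
Target new root: 991
Try each candidate change and compute the resulting root:
Candidate A: set leaf[4] = 61 -> leaves = [91, 35, 37, 52, 61, 15, 61]
  L0: [91, 35, 37, 52, 61, 15, 61]
  L1: h(91,35)=(91*31+35)%997=862 h(37,52)=(37*31+52)%997=202 h(61,15)=(61*31+15)%997=909 h(61,61)=(61*31+61)%997=955 -> [862, 202, 909, 955]
  L2: h(862,202)=(862*31+202)%997=5 h(909,955)=(909*31+955)%997=221 -> [5, 221]
  L3: h(5,221)=(5*31+221)%997=376 -> [376]
  root = 376 != target 991
Candidate B: set leaf[1] = 96 -> leaves = [91, 96, 37, 52, 66, 15, 61]
  L0: [91, 96, 37, 52, 66, 15, 61]
  L1: h(91,96)=(91*31+96)%997=923 h(37,52)=(37*31+52)%997=202 h(66,15)=(66*31+15)%997=67 h(61,61)=(61*31+61)%997=955 -> [923, 202, 67, 955]
  L2: h(923,202)=(923*31+202)%997=899 h(67,955)=(67*31+955)%997=41 -> [899, 41]
  L3: h(899,41)=(899*31+41)%997=991 -> [991]
  root = 991 == target 991  ** MATCH **
Candidate C: set leaf[5] = 66 -> leaves = [91, 35, 37, 52, 66, 66, 61]
  L0: [91, 35, 37, 52, 66, 66, 61]
  L1: h(91,35)=(91*31+35)%997=862 h(37,52)=(37*31+52)%997=202 h(66,66)=(66*31+66)%997=118 h(61,61)=(61*31+61)%997=955 -> [862, 202, 118, 955]
  L2: h(862,202)=(862*31+202)%997=5 h(118,955)=(118*31+955)%997=625 -> [5, 625]
  L3: h(5,625)=(5*31+625)%997=780 -> [780]
  root = 780 != target 991
Candidate B produces the target root.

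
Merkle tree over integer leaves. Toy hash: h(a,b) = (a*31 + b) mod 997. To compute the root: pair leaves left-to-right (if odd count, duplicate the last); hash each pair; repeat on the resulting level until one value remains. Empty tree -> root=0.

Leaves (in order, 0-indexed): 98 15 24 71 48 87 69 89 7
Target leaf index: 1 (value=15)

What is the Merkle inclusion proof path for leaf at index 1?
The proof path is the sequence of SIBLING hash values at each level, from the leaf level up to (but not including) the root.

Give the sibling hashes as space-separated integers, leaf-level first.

Answer: 98 815 206 66

Derivation:
L0 (leaves): [98, 15, 24, 71, 48, 87, 69, 89, 7], target index=1
L1: h(98,15)=(98*31+15)%997=62 [pair 0] h(24,71)=(24*31+71)%997=815 [pair 1] h(48,87)=(48*31+87)%997=578 [pair 2] h(69,89)=(69*31+89)%997=234 [pair 3] h(7,7)=(7*31+7)%997=224 [pair 4] -> [62, 815, 578, 234, 224]
  Sibling for proof at L0: 98
L2: h(62,815)=(62*31+815)%997=743 [pair 0] h(578,234)=(578*31+234)%997=206 [pair 1] h(224,224)=(224*31+224)%997=189 [pair 2] -> [743, 206, 189]
  Sibling for proof at L1: 815
L3: h(743,206)=(743*31+206)%997=308 [pair 0] h(189,189)=(189*31+189)%997=66 [pair 1] -> [308, 66]
  Sibling for proof at L2: 206
L4: h(308,66)=(308*31+66)%997=641 [pair 0] -> [641]
  Sibling for proof at L3: 66
Root: 641
Proof path (sibling hashes from leaf to root): [98, 815, 206, 66]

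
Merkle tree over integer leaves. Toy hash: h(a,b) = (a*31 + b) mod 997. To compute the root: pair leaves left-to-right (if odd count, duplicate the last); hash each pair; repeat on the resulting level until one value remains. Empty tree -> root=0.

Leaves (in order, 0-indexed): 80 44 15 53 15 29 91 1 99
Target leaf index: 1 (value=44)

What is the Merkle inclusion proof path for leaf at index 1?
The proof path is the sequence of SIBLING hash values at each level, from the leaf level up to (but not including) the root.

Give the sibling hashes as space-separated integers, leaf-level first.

Answer: 80 518 190 791

Derivation:
L0 (leaves): [80, 44, 15, 53, 15, 29, 91, 1, 99], target index=1
L1: h(80,44)=(80*31+44)%997=530 [pair 0] h(15,53)=(15*31+53)%997=518 [pair 1] h(15,29)=(15*31+29)%997=494 [pair 2] h(91,1)=(91*31+1)%997=828 [pair 3] h(99,99)=(99*31+99)%997=177 [pair 4] -> [530, 518, 494, 828, 177]
  Sibling for proof at L0: 80
L2: h(530,518)=(530*31+518)%997=996 [pair 0] h(494,828)=(494*31+828)%997=190 [pair 1] h(177,177)=(177*31+177)%997=679 [pair 2] -> [996, 190, 679]
  Sibling for proof at L1: 518
L3: h(996,190)=(996*31+190)%997=159 [pair 0] h(679,679)=(679*31+679)%997=791 [pair 1] -> [159, 791]
  Sibling for proof at L2: 190
L4: h(159,791)=(159*31+791)%997=735 [pair 0] -> [735]
  Sibling for proof at L3: 791
Root: 735
Proof path (sibling hashes from leaf to root): [80, 518, 190, 791]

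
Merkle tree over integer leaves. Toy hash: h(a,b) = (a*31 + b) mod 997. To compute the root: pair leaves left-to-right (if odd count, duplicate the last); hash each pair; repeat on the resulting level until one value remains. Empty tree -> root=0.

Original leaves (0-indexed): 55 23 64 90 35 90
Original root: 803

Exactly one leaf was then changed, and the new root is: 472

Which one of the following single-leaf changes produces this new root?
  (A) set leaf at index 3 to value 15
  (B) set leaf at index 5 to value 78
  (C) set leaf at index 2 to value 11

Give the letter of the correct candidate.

Original leaves: [55, 23, 64, 90, 35, 90]
Target new root: 472
Try each candidate change and compute the resulting root:
Candidate A: set leaf[3] = 15 -> leaves = [55, 23, 64, 15, 35, 90]
  L0: [55, 23, 64, 15, 35, 90]
  L1: h(55,23)=(55*31+23)%997=731 h(64,15)=(64*31+15)%997=5 h(35,90)=(35*31+90)%997=178 -> [731, 5, 178]
  L2: h(731,5)=(731*31+5)%997=732 h(178,178)=(178*31+178)%997=711 -> [732, 711]
  L3: h(732,711)=(732*31+711)%997=472 -> [472]
  root = 472 == target 472  ** MATCH **
Candidate B: set leaf[5] = 78 -> leaves = [55, 23, 64, 90, 35, 78]
  L0: [55, 23, 64, 90, 35, 78]
  L1: h(55,23)=(55*31+23)%997=731 h(64,90)=(64*31+90)%997=80 h(35,78)=(35*31+78)%997=166 -> [731, 80, 166]
  L2: h(731,80)=(731*31+80)%997=807 h(166,166)=(166*31+166)%997=327 -> [807, 327]
  L3: h(807,327)=(807*31+327)%997=419 -> [419]
  root = 419 != target 472
Candidate C: set leaf[2] = 11 -> leaves = [55, 23, 11, 90, 35, 90]
  L0: [55, 23, 11, 90, 35, 90]
  L1: h(55,23)=(55*31+23)%997=731 h(11,90)=(11*31+90)%997=431 h(35,90)=(35*31+90)%997=178 -> [731, 431, 178]
  L2: h(731,431)=(731*31+431)%997=161 h(178,178)=(178*31+178)%997=711 -> [161, 711]
  L3: h(161,711)=(161*31+711)%997=717 -> [717]
  root = 717 != target 472
Candidate A produces the target root.

Answer: A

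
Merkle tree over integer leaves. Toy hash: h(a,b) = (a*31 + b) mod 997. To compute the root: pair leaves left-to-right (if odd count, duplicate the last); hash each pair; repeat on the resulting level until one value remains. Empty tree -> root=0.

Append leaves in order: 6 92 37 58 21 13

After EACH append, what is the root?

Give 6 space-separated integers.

Answer: 6 278 829 850 995 739

Derivation:
After append 6 (leaves=[6]):
  L0: [6]
  root=6
After append 92 (leaves=[6, 92]):
  L0: [6, 92]
  L1: h(6,92)=(6*31+92)%997=278 -> [278]
  root=278
After append 37 (leaves=[6, 92, 37]):
  L0: [6, 92, 37]
  L1: h(6,92)=(6*31+92)%997=278 h(37,37)=(37*31+37)%997=187 -> [278, 187]
  L2: h(278,187)=(278*31+187)%997=829 -> [829]
  root=829
After append 58 (leaves=[6, 92, 37, 58]):
  L0: [6, 92, 37, 58]
  L1: h(6,92)=(6*31+92)%997=278 h(37,58)=(37*31+58)%997=208 -> [278, 208]
  L2: h(278,208)=(278*31+208)%997=850 -> [850]
  root=850
After append 21 (leaves=[6, 92, 37, 58, 21]):
  L0: [6, 92, 37, 58, 21]
  L1: h(6,92)=(6*31+92)%997=278 h(37,58)=(37*31+58)%997=208 h(21,21)=(21*31+21)%997=672 -> [278, 208, 672]
  L2: h(278,208)=(278*31+208)%997=850 h(672,672)=(672*31+672)%997=567 -> [850, 567]
  L3: h(850,567)=(850*31+567)%997=995 -> [995]
  root=995
After append 13 (leaves=[6, 92, 37, 58, 21, 13]):
  L0: [6, 92, 37, 58, 21, 13]
  L1: h(6,92)=(6*31+92)%997=278 h(37,58)=(37*31+58)%997=208 h(21,13)=(21*31+13)%997=664 -> [278, 208, 664]
  L2: h(278,208)=(278*31+208)%997=850 h(664,664)=(664*31+664)%997=311 -> [850, 311]
  L3: h(850,311)=(850*31+311)%997=739 -> [739]
  root=739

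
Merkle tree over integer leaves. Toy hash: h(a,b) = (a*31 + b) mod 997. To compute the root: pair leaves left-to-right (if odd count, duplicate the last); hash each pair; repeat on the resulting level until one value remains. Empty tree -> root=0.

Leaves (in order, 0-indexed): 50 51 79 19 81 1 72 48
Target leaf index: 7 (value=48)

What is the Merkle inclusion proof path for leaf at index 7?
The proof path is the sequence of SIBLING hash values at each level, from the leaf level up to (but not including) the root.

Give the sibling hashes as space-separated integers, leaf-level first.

Answer: 72 518 255

Derivation:
L0 (leaves): [50, 51, 79, 19, 81, 1, 72, 48], target index=7
L1: h(50,51)=(50*31+51)%997=604 [pair 0] h(79,19)=(79*31+19)%997=474 [pair 1] h(81,1)=(81*31+1)%997=518 [pair 2] h(72,48)=(72*31+48)%997=286 [pair 3] -> [604, 474, 518, 286]
  Sibling for proof at L0: 72
L2: h(604,474)=(604*31+474)%997=255 [pair 0] h(518,286)=(518*31+286)%997=392 [pair 1] -> [255, 392]
  Sibling for proof at L1: 518
L3: h(255,392)=(255*31+392)%997=321 [pair 0] -> [321]
  Sibling for proof at L2: 255
Root: 321
Proof path (sibling hashes from leaf to root): [72, 518, 255]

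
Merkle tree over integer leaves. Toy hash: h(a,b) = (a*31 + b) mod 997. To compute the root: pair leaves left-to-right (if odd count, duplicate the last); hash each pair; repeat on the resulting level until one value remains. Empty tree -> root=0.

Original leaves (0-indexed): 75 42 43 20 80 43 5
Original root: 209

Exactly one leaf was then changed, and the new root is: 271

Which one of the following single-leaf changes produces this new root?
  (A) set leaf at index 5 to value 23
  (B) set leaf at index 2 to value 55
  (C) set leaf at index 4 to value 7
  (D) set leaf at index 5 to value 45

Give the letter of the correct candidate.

Original leaves: [75, 42, 43, 20, 80, 43, 5]
Target new root: 271
Try each candidate change and compute the resulting root:
Candidate A: set leaf[5] = 23 -> leaves = [75, 42, 43, 20, 80, 23, 5]
  L0: [75, 42, 43, 20, 80, 23, 5]
  L1: h(75,42)=(75*31+42)%997=373 h(43,20)=(43*31+20)%997=356 h(80,23)=(80*31+23)%997=509 h(5,5)=(5*31+5)%997=160 -> [373, 356, 509, 160]
  L2: h(373,356)=(373*31+356)%997=952 h(509,160)=(509*31+160)%997=984 -> [952, 984]
  L3: h(952,984)=(952*31+984)%997=586 -> [586]
  root = 586 != target 271
Candidate B: set leaf[2] = 55 -> leaves = [75, 42, 55, 20, 80, 43, 5]
  L0: [75, 42, 55, 20, 80, 43, 5]
  L1: h(75,42)=(75*31+42)%997=373 h(55,20)=(55*31+20)%997=728 h(80,43)=(80*31+43)%997=529 h(5,5)=(5*31+5)%997=160 -> [373, 728, 529, 160]
  L2: h(373,728)=(373*31+728)%997=327 h(529,160)=(529*31+160)%997=607 -> [327, 607]
  L3: h(327,607)=(327*31+607)%997=774 -> [774]
  root = 774 != target 271
Candidate C: set leaf[4] = 7 -> leaves = [75, 42, 43, 20, 7, 43, 5]
  L0: [75, 42, 43, 20, 7, 43, 5]
  L1: h(75,42)=(75*31+42)%997=373 h(43,20)=(43*31+20)%997=356 h(7,43)=(7*31+43)%997=260 h(5,5)=(5*31+5)%997=160 -> [373, 356, 260, 160]
  L2: h(373,356)=(373*31+356)%997=952 h(260,160)=(260*31+160)%997=244 -> [952, 244]
  L3: h(952,244)=(952*31+244)%997=843 -> [843]
  root = 843 != target 271
Candidate D: set leaf[5] = 45 -> leaves = [75, 42, 43, 20, 80, 45, 5]
  L0: [75, 42, 43, 20, 80, 45, 5]
  L1: h(75,42)=(75*31+42)%997=373 h(43,20)=(43*31+20)%997=356 h(80,45)=(80*31+45)%997=531 h(5,5)=(5*31+5)%997=160 -> [373, 356, 531, 160]
  L2: h(373,356)=(373*31+356)%997=952 h(531,160)=(531*31+160)%997=669 -> [952, 669]
  L3: h(952,669)=(952*31+669)%997=271 -> [271]
  root = 271 == target 271  ** MATCH **
Candidate D produces the target root.

Answer: D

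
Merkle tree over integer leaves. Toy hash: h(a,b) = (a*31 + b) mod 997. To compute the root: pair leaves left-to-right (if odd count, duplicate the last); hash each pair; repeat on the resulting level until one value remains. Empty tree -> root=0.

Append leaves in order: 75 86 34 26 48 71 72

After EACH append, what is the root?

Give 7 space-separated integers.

Answer: 75 417 57 49 821 560 308

Derivation:
After append 75 (leaves=[75]):
  L0: [75]
  root=75
After append 86 (leaves=[75, 86]):
  L0: [75, 86]
  L1: h(75,86)=(75*31+86)%997=417 -> [417]
  root=417
After append 34 (leaves=[75, 86, 34]):
  L0: [75, 86, 34]
  L1: h(75,86)=(75*31+86)%997=417 h(34,34)=(34*31+34)%997=91 -> [417, 91]
  L2: h(417,91)=(417*31+91)%997=57 -> [57]
  root=57
After append 26 (leaves=[75, 86, 34, 26]):
  L0: [75, 86, 34, 26]
  L1: h(75,86)=(75*31+86)%997=417 h(34,26)=(34*31+26)%997=83 -> [417, 83]
  L2: h(417,83)=(417*31+83)%997=49 -> [49]
  root=49
After append 48 (leaves=[75, 86, 34, 26, 48]):
  L0: [75, 86, 34, 26, 48]
  L1: h(75,86)=(75*31+86)%997=417 h(34,26)=(34*31+26)%997=83 h(48,48)=(48*31+48)%997=539 -> [417, 83, 539]
  L2: h(417,83)=(417*31+83)%997=49 h(539,539)=(539*31+539)%997=299 -> [49, 299]
  L3: h(49,299)=(49*31+299)%997=821 -> [821]
  root=821
After append 71 (leaves=[75, 86, 34, 26, 48, 71]):
  L0: [75, 86, 34, 26, 48, 71]
  L1: h(75,86)=(75*31+86)%997=417 h(34,26)=(34*31+26)%997=83 h(48,71)=(48*31+71)%997=562 -> [417, 83, 562]
  L2: h(417,83)=(417*31+83)%997=49 h(562,562)=(562*31+562)%997=38 -> [49, 38]
  L3: h(49,38)=(49*31+38)%997=560 -> [560]
  root=560
After append 72 (leaves=[75, 86, 34, 26, 48, 71, 72]):
  L0: [75, 86, 34, 26, 48, 71, 72]
  L1: h(75,86)=(75*31+86)%997=417 h(34,26)=(34*31+26)%997=83 h(48,71)=(48*31+71)%997=562 h(72,72)=(72*31+72)%997=310 -> [417, 83, 562, 310]
  L2: h(417,83)=(417*31+83)%997=49 h(562,310)=(562*31+310)%997=783 -> [49, 783]
  L3: h(49,783)=(49*31+783)%997=308 -> [308]
  root=308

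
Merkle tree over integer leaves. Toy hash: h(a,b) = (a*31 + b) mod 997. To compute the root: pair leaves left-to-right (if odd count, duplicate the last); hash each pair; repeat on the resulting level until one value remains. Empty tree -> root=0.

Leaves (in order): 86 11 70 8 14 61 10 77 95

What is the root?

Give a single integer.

L0: [86, 11, 70, 8, 14, 61, 10, 77, 95]
L1: h(86,11)=(86*31+11)%997=683 h(70,8)=(70*31+8)%997=184 h(14,61)=(14*31+61)%997=495 h(10,77)=(10*31+77)%997=387 h(95,95)=(95*31+95)%997=49 -> [683, 184, 495, 387, 49]
L2: h(683,184)=(683*31+184)%997=420 h(495,387)=(495*31+387)%997=777 h(49,49)=(49*31+49)%997=571 -> [420, 777, 571]
L3: h(420,777)=(420*31+777)%997=836 h(571,571)=(571*31+571)%997=326 -> [836, 326]
L4: h(836,326)=(836*31+326)%997=320 -> [320]

Answer: 320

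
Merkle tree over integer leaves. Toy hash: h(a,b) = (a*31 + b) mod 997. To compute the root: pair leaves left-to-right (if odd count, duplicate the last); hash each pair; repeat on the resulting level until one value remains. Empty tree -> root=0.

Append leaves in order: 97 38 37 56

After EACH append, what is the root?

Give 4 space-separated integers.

After append 97 (leaves=[97]):
  L0: [97]
  root=97
After append 38 (leaves=[97, 38]):
  L0: [97, 38]
  L1: h(97,38)=(97*31+38)%997=54 -> [54]
  root=54
After append 37 (leaves=[97, 38, 37]):
  L0: [97, 38, 37]
  L1: h(97,38)=(97*31+38)%997=54 h(37,37)=(37*31+37)%997=187 -> [54, 187]
  L2: h(54,187)=(54*31+187)%997=864 -> [864]
  root=864
After append 56 (leaves=[97, 38, 37, 56]):
  L0: [97, 38, 37, 56]
  L1: h(97,38)=(97*31+38)%997=54 h(37,56)=(37*31+56)%997=206 -> [54, 206]
  L2: h(54,206)=(54*31+206)%997=883 -> [883]
  root=883

Answer: 97 54 864 883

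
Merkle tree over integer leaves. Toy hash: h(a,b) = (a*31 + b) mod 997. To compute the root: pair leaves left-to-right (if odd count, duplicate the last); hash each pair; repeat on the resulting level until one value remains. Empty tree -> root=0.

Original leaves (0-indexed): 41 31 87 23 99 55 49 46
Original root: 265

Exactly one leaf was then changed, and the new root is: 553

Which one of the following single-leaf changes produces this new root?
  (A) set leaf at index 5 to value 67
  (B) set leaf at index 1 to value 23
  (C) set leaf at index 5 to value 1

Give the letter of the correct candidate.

Answer: B

Derivation:
Original leaves: [41, 31, 87, 23, 99, 55, 49, 46]
Target new root: 553
Try each candidate change and compute the resulting root:
Candidate A: set leaf[5] = 67 -> leaves = [41, 31, 87, 23, 99, 67, 49, 46]
  L0: [41, 31, 87, 23, 99, 67, 49, 46]
  L1: h(41,31)=(41*31+31)%997=305 h(87,23)=(87*31+23)%997=726 h(99,67)=(99*31+67)%997=145 h(49,46)=(49*31+46)%997=568 -> [305, 726, 145, 568]
  L2: h(305,726)=(305*31+726)%997=211 h(145,568)=(145*31+568)%997=78 -> [211, 78]
  L3: h(211,78)=(211*31+78)%997=637 -> [637]
  root = 637 != target 553
Candidate B: set leaf[1] = 23 -> leaves = [41, 23, 87, 23, 99, 55, 49, 46]
  L0: [41, 23, 87, 23, 99, 55, 49, 46]
  L1: h(41,23)=(41*31+23)%997=297 h(87,23)=(87*31+23)%997=726 h(99,55)=(99*31+55)%997=133 h(49,46)=(49*31+46)%997=568 -> [297, 726, 133, 568]
  L2: h(297,726)=(297*31+726)%997=960 h(133,568)=(133*31+568)%997=703 -> [960, 703]
  L3: h(960,703)=(960*31+703)%997=553 -> [553]
  root = 553 == target 553  ** MATCH **
Candidate C: set leaf[5] = 1 -> leaves = [41, 31, 87, 23, 99, 1, 49, 46]
  L0: [41, 31, 87, 23, 99, 1, 49, 46]
  L1: h(41,31)=(41*31+31)%997=305 h(87,23)=(87*31+23)%997=726 h(99,1)=(99*31+1)%997=79 h(49,46)=(49*31+46)%997=568 -> [305, 726, 79, 568]
  L2: h(305,726)=(305*31+726)%997=211 h(79,568)=(79*31+568)%997=26 -> [211, 26]
  L3: h(211,26)=(211*31+26)%997=585 -> [585]
  root = 585 != target 553
Candidate B produces the target root.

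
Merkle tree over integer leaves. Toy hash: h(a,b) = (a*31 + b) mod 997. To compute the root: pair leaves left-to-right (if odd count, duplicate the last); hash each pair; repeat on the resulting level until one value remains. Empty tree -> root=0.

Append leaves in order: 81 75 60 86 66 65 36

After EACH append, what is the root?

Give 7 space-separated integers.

After append 81 (leaves=[81]):
  L0: [81]
  root=81
After append 75 (leaves=[81, 75]):
  L0: [81, 75]
  L1: h(81,75)=(81*31+75)%997=592 -> [592]
  root=592
After append 60 (leaves=[81, 75, 60]):
  L0: [81, 75, 60]
  L1: h(81,75)=(81*31+75)%997=592 h(60,60)=(60*31+60)%997=923 -> [592, 923]
  L2: h(592,923)=(592*31+923)%997=332 -> [332]
  root=332
After append 86 (leaves=[81, 75, 60, 86]):
  L0: [81, 75, 60, 86]
  L1: h(81,75)=(81*31+75)%997=592 h(60,86)=(60*31+86)%997=949 -> [592, 949]
  L2: h(592,949)=(592*31+949)%997=358 -> [358]
  root=358
After append 66 (leaves=[81, 75, 60, 86, 66]):
  L0: [81, 75, 60, 86, 66]
  L1: h(81,75)=(81*31+75)%997=592 h(60,86)=(60*31+86)%997=949 h(66,66)=(66*31+66)%997=118 -> [592, 949, 118]
  L2: h(592,949)=(592*31+949)%997=358 h(118,118)=(118*31+118)%997=785 -> [358, 785]
  L3: h(358,785)=(358*31+785)%997=916 -> [916]
  root=916
After append 65 (leaves=[81, 75, 60, 86, 66, 65]):
  L0: [81, 75, 60, 86, 66, 65]
  L1: h(81,75)=(81*31+75)%997=592 h(60,86)=(60*31+86)%997=949 h(66,65)=(66*31+65)%997=117 -> [592, 949, 117]
  L2: h(592,949)=(592*31+949)%997=358 h(117,117)=(117*31+117)%997=753 -> [358, 753]
  L3: h(358,753)=(358*31+753)%997=884 -> [884]
  root=884
After append 36 (leaves=[81, 75, 60, 86, 66, 65, 36]):
  L0: [81, 75, 60, 86, 66, 65, 36]
  L1: h(81,75)=(81*31+75)%997=592 h(60,86)=(60*31+86)%997=949 h(66,65)=(66*31+65)%997=117 h(36,36)=(36*31+36)%997=155 -> [592, 949, 117, 155]
  L2: h(592,949)=(592*31+949)%997=358 h(117,155)=(117*31+155)%997=791 -> [358, 791]
  L3: h(358,791)=(358*31+791)%997=922 -> [922]
  root=922

Answer: 81 592 332 358 916 884 922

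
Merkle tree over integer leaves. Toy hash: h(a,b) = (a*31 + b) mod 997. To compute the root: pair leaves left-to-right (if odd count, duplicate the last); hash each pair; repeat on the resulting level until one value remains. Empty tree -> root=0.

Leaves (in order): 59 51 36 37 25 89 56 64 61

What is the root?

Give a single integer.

Answer: 605

Derivation:
L0: [59, 51, 36, 37, 25, 89, 56, 64, 61]
L1: h(59,51)=(59*31+51)%997=883 h(36,37)=(36*31+37)%997=156 h(25,89)=(25*31+89)%997=864 h(56,64)=(56*31+64)%997=803 h(61,61)=(61*31+61)%997=955 -> [883, 156, 864, 803, 955]
L2: h(883,156)=(883*31+156)%997=610 h(864,803)=(864*31+803)%997=668 h(955,955)=(955*31+955)%997=650 -> [610, 668, 650]
L3: h(610,668)=(610*31+668)%997=635 h(650,650)=(650*31+650)%997=860 -> [635, 860]
L4: h(635,860)=(635*31+860)%997=605 -> [605]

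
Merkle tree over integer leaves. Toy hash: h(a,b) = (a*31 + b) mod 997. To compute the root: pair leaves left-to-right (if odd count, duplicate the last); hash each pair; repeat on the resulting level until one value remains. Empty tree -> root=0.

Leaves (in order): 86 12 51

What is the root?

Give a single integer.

Answer: 902

Derivation:
L0: [86, 12, 51]
L1: h(86,12)=(86*31+12)%997=684 h(51,51)=(51*31+51)%997=635 -> [684, 635]
L2: h(684,635)=(684*31+635)%997=902 -> [902]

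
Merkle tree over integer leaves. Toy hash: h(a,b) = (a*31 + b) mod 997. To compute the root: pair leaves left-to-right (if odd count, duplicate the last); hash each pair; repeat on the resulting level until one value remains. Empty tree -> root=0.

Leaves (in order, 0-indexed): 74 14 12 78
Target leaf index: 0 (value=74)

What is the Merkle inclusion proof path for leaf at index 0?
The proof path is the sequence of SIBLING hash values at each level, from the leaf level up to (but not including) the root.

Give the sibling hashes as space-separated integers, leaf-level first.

L0 (leaves): [74, 14, 12, 78], target index=0
L1: h(74,14)=(74*31+14)%997=314 [pair 0] h(12,78)=(12*31+78)%997=450 [pair 1] -> [314, 450]
  Sibling for proof at L0: 14
L2: h(314,450)=(314*31+450)%997=214 [pair 0] -> [214]
  Sibling for proof at L1: 450
Root: 214
Proof path (sibling hashes from leaf to root): [14, 450]

Answer: 14 450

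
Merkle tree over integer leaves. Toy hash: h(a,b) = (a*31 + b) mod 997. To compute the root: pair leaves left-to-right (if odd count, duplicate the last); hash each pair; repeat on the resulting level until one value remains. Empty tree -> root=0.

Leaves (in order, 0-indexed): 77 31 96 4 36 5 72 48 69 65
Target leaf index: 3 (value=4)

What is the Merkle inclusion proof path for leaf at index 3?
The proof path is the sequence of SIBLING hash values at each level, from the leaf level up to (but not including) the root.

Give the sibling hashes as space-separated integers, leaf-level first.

Answer: 96 424 142 685

Derivation:
L0 (leaves): [77, 31, 96, 4, 36, 5, 72, 48, 69, 65], target index=3
L1: h(77,31)=(77*31+31)%997=424 [pair 0] h(96,4)=(96*31+4)%997=986 [pair 1] h(36,5)=(36*31+5)%997=124 [pair 2] h(72,48)=(72*31+48)%997=286 [pair 3] h(69,65)=(69*31+65)%997=210 [pair 4] -> [424, 986, 124, 286, 210]
  Sibling for proof at L0: 96
L2: h(424,986)=(424*31+986)%997=172 [pair 0] h(124,286)=(124*31+286)%997=142 [pair 1] h(210,210)=(210*31+210)%997=738 [pair 2] -> [172, 142, 738]
  Sibling for proof at L1: 424
L3: h(172,142)=(172*31+142)%997=489 [pair 0] h(738,738)=(738*31+738)%997=685 [pair 1] -> [489, 685]
  Sibling for proof at L2: 142
L4: h(489,685)=(489*31+685)%997=889 [pair 0] -> [889]
  Sibling for proof at L3: 685
Root: 889
Proof path (sibling hashes from leaf to root): [96, 424, 142, 685]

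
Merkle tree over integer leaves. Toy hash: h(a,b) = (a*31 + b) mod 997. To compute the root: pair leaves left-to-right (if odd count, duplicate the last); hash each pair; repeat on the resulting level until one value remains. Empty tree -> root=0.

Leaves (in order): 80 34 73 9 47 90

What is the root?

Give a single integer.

L0: [80, 34, 73, 9, 47, 90]
L1: h(80,34)=(80*31+34)%997=520 h(73,9)=(73*31+9)%997=278 h(47,90)=(47*31+90)%997=550 -> [520, 278, 550]
L2: h(520,278)=(520*31+278)%997=446 h(550,550)=(550*31+550)%997=651 -> [446, 651]
L3: h(446,651)=(446*31+651)%997=519 -> [519]

Answer: 519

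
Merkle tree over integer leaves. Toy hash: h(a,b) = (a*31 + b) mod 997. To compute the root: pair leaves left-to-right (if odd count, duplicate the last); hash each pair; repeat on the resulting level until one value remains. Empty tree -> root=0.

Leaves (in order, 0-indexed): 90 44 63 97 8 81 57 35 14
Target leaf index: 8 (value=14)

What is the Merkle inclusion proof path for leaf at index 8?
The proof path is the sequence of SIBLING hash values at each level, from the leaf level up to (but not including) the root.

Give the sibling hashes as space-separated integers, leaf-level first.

L0 (leaves): [90, 44, 63, 97, 8, 81, 57, 35, 14], target index=8
L1: h(90,44)=(90*31+44)%997=840 [pair 0] h(63,97)=(63*31+97)%997=56 [pair 1] h(8,81)=(8*31+81)%997=329 [pair 2] h(57,35)=(57*31+35)%997=805 [pair 3] h(14,14)=(14*31+14)%997=448 [pair 4] -> [840, 56, 329, 805, 448]
  Sibling for proof at L0: 14
L2: h(840,56)=(840*31+56)%997=174 [pair 0] h(329,805)=(329*31+805)%997=37 [pair 1] h(448,448)=(448*31+448)%997=378 [pair 2] -> [174, 37, 378]
  Sibling for proof at L1: 448
L3: h(174,37)=(174*31+37)%997=446 [pair 0] h(378,378)=(378*31+378)%997=132 [pair 1] -> [446, 132]
  Sibling for proof at L2: 378
L4: h(446,132)=(446*31+132)%997=0 [pair 0] -> [0]
  Sibling for proof at L3: 446
Root: 0
Proof path (sibling hashes from leaf to root): [14, 448, 378, 446]

Answer: 14 448 378 446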